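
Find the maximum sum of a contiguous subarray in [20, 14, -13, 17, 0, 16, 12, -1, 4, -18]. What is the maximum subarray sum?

Using Kadane's algorithm on [20, 14, -13, 17, 0, 16, 12, -1, 4, -18]:

Scanning through the array:
Position 1 (value 14): max_ending_here = 34, max_so_far = 34
Position 2 (value -13): max_ending_here = 21, max_so_far = 34
Position 3 (value 17): max_ending_here = 38, max_so_far = 38
Position 4 (value 0): max_ending_here = 38, max_so_far = 38
Position 5 (value 16): max_ending_here = 54, max_so_far = 54
Position 6 (value 12): max_ending_here = 66, max_so_far = 66
Position 7 (value -1): max_ending_here = 65, max_so_far = 66
Position 8 (value 4): max_ending_here = 69, max_so_far = 69
Position 9 (value -18): max_ending_here = 51, max_so_far = 69

Maximum subarray: [20, 14, -13, 17, 0, 16, 12, -1, 4]
Maximum sum: 69

The maximum subarray is [20, 14, -13, 17, 0, 16, 12, -1, 4] with sum 69. This subarray runs from index 0 to index 8.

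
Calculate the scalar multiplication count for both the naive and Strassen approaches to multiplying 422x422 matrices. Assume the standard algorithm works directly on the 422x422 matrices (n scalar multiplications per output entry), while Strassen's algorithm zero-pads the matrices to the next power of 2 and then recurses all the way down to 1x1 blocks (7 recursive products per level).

Matrix multiplication for 422x422 matrices:

Strassen's algorithm requires power-of-2 dimensions. Pad 422x422 to 512x512 (next power of 2).

Standard algorithm: 422^3 = 75151448 multiplications
Strassen's algorithm: 7^(log2(512)) = 7^9 = 40353607 multiplications
Savings: 75151448 - 40353607 = 34797841 multiplications

Standard: 75151448 multiplications (422^3). Strassen: 40353607 multiplications (7^9, after padding to 512x512). Strassen reduces 8 recursive multiplications to 7 at each level.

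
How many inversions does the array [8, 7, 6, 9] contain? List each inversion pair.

Finding inversions in [8, 7, 6, 9]:

(0, 1): arr[0]=8 > arr[1]=7
(0, 2): arr[0]=8 > arr[2]=6
(1, 2): arr[1]=7 > arr[2]=6

Total inversions: 3

The array has 3 inversion(s): (0,1), (0,2), (1,2). Each pair (i,j) satisfies i < j and arr[i] > arr[j].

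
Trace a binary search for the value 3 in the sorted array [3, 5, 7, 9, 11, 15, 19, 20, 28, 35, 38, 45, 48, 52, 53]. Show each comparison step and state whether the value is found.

Binary search for 3 in [3, 5, 7, 9, 11, 15, 19, 20, 28, 35, 38, 45, 48, 52, 53]:

lo=0, hi=14, mid=7, arr[mid]=20 -> 20 > 3, search left half
lo=0, hi=6, mid=3, arr[mid]=9 -> 9 > 3, search left half
lo=0, hi=2, mid=1, arr[mid]=5 -> 5 > 3, search left half
lo=0, hi=0, mid=0, arr[mid]=3 -> Found target at index 0!

Binary search finds 3 at index 0 after 4 comparisons. The search repeatedly halves the search space by comparing with the middle element.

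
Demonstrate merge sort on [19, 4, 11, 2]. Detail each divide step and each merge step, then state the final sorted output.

Merge sort trace:

Split: [19, 4, 11, 2] -> [19, 4] and [11, 2]
  Split: [19, 4] -> [19] and [4]
  Merge: [19] + [4] -> [4, 19]
  Split: [11, 2] -> [11] and [2]
  Merge: [11] + [2] -> [2, 11]
Merge: [4, 19] + [2, 11] -> [2, 4, 11, 19]

Final sorted array: [2, 4, 11, 19]

The merge sort proceeds by recursively splitting the array and merging sorted halves.
After all merges, the sorted array is [2, 4, 11, 19].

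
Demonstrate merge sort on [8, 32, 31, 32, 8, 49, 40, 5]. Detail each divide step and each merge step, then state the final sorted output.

Merge sort trace:

Split: [8, 32, 31, 32, 8, 49, 40, 5] -> [8, 32, 31, 32] and [8, 49, 40, 5]
  Split: [8, 32, 31, 32] -> [8, 32] and [31, 32]
    Split: [8, 32] -> [8] and [32]
    Merge: [8] + [32] -> [8, 32]
    Split: [31, 32] -> [31] and [32]
    Merge: [31] + [32] -> [31, 32]
  Merge: [8, 32] + [31, 32] -> [8, 31, 32, 32]
  Split: [8, 49, 40, 5] -> [8, 49] and [40, 5]
    Split: [8, 49] -> [8] and [49]
    Merge: [8] + [49] -> [8, 49]
    Split: [40, 5] -> [40] and [5]
    Merge: [40] + [5] -> [5, 40]
  Merge: [8, 49] + [5, 40] -> [5, 8, 40, 49]
Merge: [8, 31, 32, 32] + [5, 8, 40, 49] -> [5, 8, 8, 31, 32, 32, 40, 49]

Final sorted array: [5, 8, 8, 31, 32, 32, 40, 49]

The merge sort proceeds by recursively splitting the array and merging sorted halves.
After all merges, the sorted array is [5, 8, 8, 31, 32, 32, 40, 49].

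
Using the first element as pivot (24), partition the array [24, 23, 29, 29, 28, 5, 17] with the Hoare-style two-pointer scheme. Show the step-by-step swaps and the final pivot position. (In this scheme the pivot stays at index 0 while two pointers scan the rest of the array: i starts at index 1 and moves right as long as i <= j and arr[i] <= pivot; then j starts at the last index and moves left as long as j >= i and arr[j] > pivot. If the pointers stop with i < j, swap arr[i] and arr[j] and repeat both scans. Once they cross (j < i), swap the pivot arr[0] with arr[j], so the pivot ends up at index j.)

Hoare-style two-pointer partition with pivot = 24:

Initial array: [24, 23, 29, 29, 28, 5, 17]

Pointers start at i = 1, j = 6.
i stops at index 2 (arr[2]=29 > 24), j stops at index 6 (arr[6]=17 <= 24): swap arr[2] and arr[6], array becomes [24, 23, 17, 29, 28, 5, 29]
i stops at index 3 (arr[3]=29 > 24), j stops at index 5 (arr[5]=5 <= 24): swap arr[3] and arr[5], array becomes [24, 23, 17, 5, 28, 29, 29]
i ends at 4, j ends at 3: the pointers have crossed (j < i), so scanning stops.

Swap pivot arr[0] with arr[3] to place pivot at position 3: [5, 23, 17, 24, 28, 29, 29]
Pivot position: 3

After partitioning with pivot 24, the array becomes [5, 23, 17, 24, 28, 29, 29]. The pivot is placed at index 3. All elements to the left of the pivot are <= 24, and all elements to the right are > 24.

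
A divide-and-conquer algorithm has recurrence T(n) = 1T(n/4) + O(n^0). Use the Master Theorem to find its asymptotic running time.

Master Theorem for T(n) = 1T(n/4) + O(n^0):

a = 1, b = 4, c = 0
log_b(a) = log_4(1) = 0.0000

Case 2: c = 0 = log_4(1) = 0.0000
T(n) = O(n^0 log n) = O(log n)

For T(n) = 1T(n/4) + O(n^0): log_4(1) = 0.0000. This is Case 2 of the Master Theorem (c = log_b(a), equal work at all levels), giving O(log n).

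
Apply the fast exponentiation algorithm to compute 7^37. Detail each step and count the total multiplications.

Computing 7^37 by squaring (build up from 7^1; each line after the first costs one multiplication):

7^1 = 7
7^2 = (7^1)^2 = 7^2 = 49
7^4 = (7^2)^2 = 49^2 = 2401
7^8 = (7^4)^2 = 2401^2 = 5764801
7^9 = 7 * 7^8 = 7 * 5764801 = 40353607
7^18 = (7^9)^2 = 40353607^2 = 1628413597910449
7^36 = (7^18)^2 = 1628413597910449^2 = 2651730845859653471779023381601
7^37 = 7 * 7^36 = 7 * 2651730845859653471779023381601 = 18562115921017574302453163671207

Result: 18562115921017574302453163671207
Multiplications needed: 7 (7 lines after 7^1)

7^37 = 18562115921017574302453163671207. Using exponentiation by squaring, this requires 7 multiplications. The key idea: if the exponent is even, square the half-power; if odd, multiply by the base once.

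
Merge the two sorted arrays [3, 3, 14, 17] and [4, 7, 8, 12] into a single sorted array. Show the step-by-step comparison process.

Merging process:

Compare 3 vs 4: take 3 from left. Merged: [3]
Compare 3 vs 4: take 3 from left. Merged: [3, 3]
Compare 14 vs 4: take 4 from right. Merged: [3, 3, 4]
Compare 14 vs 7: take 7 from right. Merged: [3, 3, 4, 7]
Compare 14 vs 8: take 8 from right. Merged: [3, 3, 4, 7, 8]
Compare 14 vs 12: take 12 from right. Merged: [3, 3, 4, 7, 8, 12]
Append remaining from left: [14, 17]. Merged: [3, 3, 4, 7, 8, 12, 14, 17]

Final merged array: [3, 3, 4, 7, 8, 12, 14, 17]
Total comparisons: 6

The merged array is [3, 3, 4, 7, 8, 12, 14, 17], requiring 6 comparisons. The merge step runs in O(n) time where n is the total number of elements.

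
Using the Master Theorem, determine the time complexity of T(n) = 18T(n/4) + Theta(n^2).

Master Theorem for T(n) = 18T(n/4) + O(n^2):

a = 18, b = 4, c = 2
log_b(a) = log_4(18) = 2.0850

Case 1: c = 2 < log_4(18) = 2.0850
T(n) = O(n^(log_4 18))

For T(n) = 18T(n/4) + O(n^2): log_4(18) = 2.0850. This is Case 1 of the Master Theorem (c < log_b(a), work dominated by leaves), giving O(n^(log_4 18)).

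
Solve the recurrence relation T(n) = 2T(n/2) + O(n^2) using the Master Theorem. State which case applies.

Master Theorem for T(n) = 2T(n/2) + O(n^2):

a = 2, b = 2, c = 2
log_b(a) = log_2(2) = 1.0000

Case 3: c = 2 > log_2(2) = 1.0000
T(n) = O(n^2) = O(n^2)

For T(n) = 2T(n/2) + O(n^2): log_2(2) = 1.0000. This is Case 3 of the Master Theorem (c > log_b(a), work dominated by root), giving O(n^2).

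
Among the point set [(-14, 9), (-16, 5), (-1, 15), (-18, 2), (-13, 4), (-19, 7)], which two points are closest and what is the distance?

Computing all pairwise distances among 6 points:

d((-14, 9), (-16, 5)) = 4.4721
d((-14, 9), (-1, 15)) = 14.3178
d((-14, 9), (-18, 2)) = 8.0623
d((-14, 9), (-13, 4)) = 5.099
d((-14, 9), (-19, 7)) = 5.3852
d((-16, 5), (-1, 15)) = 18.0278
d((-16, 5), (-18, 2)) = 3.6056
d((-16, 5), (-13, 4)) = 3.1623 <-- minimum
d((-16, 5), (-19, 7)) = 3.6056
d((-1, 15), (-18, 2)) = 21.4009
d((-1, 15), (-13, 4)) = 16.2788
d((-1, 15), (-19, 7)) = 19.6977
d((-18, 2), (-13, 4)) = 5.3852
d((-18, 2), (-19, 7)) = 5.099
d((-13, 4), (-19, 7)) = 6.7082

Closest pair: (-16, 5) and (-13, 4) with distance 3.1623

The closest pair is (-16, 5) and (-13, 4) with Euclidean distance 3.1623. For 6 points, brute-force pairwise comparison is shown above. For large n, the divide-and-conquer algorithm (sort by x, recurse on halves, check the dividing strip) achieves O(n log n).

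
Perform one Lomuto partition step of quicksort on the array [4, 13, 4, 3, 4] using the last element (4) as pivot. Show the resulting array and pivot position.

Lomuto partition with pivot = 4:

Initial array: [4, 13, 4, 3, 4]

arr[0]=4 <= 4: swap with position 0, array becomes [4, 13, 4, 3, 4]
arr[1]=13 > 4: no swap
arr[2]=4 <= 4: swap with position 1, array becomes [4, 4, 13, 3, 4]
arr[3]=3 <= 4: swap with position 2, array becomes [4, 4, 3, 13, 4]

Place pivot at position 3: [4, 4, 3, 4, 13]
Pivot position: 3

After partitioning with pivot 4, the array becomes [4, 4, 3, 4, 13]. The pivot is placed at index 3. All elements to the left of the pivot are <= 4, and all elements to the right are > 4.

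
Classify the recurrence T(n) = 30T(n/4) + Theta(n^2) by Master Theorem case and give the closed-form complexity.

Master Theorem for T(n) = 30T(n/4) + O(n^2):

a = 30, b = 4, c = 2
log_b(a) = log_4(30) = 2.4534

Case 1: c = 2 < log_4(30) = 2.4534
T(n) = O(n^(log_4 30))

For T(n) = 30T(n/4) + O(n^2): log_4(30) = 2.4534. This is Case 1 of the Master Theorem (c < log_b(a), work dominated by leaves), giving O(n^(log_4 30)).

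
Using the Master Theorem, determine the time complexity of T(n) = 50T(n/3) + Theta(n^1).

Master Theorem for T(n) = 50T(n/3) + O(n^1):

a = 50, b = 3, c = 1
log_b(a) = log_3(50) = 3.5609

Case 1: c = 1 < log_3(50) = 3.5609
T(n) = O(n^(log_3 50))

For T(n) = 50T(n/3) + O(n^1): log_3(50) = 3.5609. This is Case 1 of the Master Theorem (c < log_b(a), work dominated by leaves), giving O(n^(log_3 50)).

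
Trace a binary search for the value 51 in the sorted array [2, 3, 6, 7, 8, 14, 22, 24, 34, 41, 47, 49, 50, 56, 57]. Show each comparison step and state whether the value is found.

Binary search for 51 in [2, 3, 6, 7, 8, 14, 22, 24, 34, 41, 47, 49, 50, 56, 57]:

lo=0, hi=14, mid=7, arr[mid]=24 -> 24 < 51, search right half
lo=8, hi=14, mid=11, arr[mid]=49 -> 49 < 51, search right half
lo=12, hi=14, mid=13, arr[mid]=56 -> 56 > 51, search left half
lo=12, hi=12, mid=12, arr[mid]=50 -> 50 < 51, search right half
lo=13 > hi=12, target 51 not found

Binary search determines that 51 is not in the array after 4 comparisons. The search space was exhausted without finding the target.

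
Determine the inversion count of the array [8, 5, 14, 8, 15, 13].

Finding inversions in [8, 5, 14, 8, 15, 13]:

(0, 1): arr[0]=8 > arr[1]=5
(2, 3): arr[2]=14 > arr[3]=8
(2, 5): arr[2]=14 > arr[5]=13
(4, 5): arr[4]=15 > arr[5]=13

Total inversions: 4

The array has 4 inversion(s): (0,1), (2,3), (2,5), (4,5). Each pair (i,j) satisfies i < j and arr[i] > arr[j].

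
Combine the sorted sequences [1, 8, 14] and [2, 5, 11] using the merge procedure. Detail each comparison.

Merging process:

Compare 1 vs 2: take 1 from left. Merged: [1]
Compare 8 vs 2: take 2 from right. Merged: [1, 2]
Compare 8 vs 5: take 5 from right. Merged: [1, 2, 5]
Compare 8 vs 11: take 8 from left. Merged: [1, 2, 5, 8]
Compare 14 vs 11: take 11 from right. Merged: [1, 2, 5, 8, 11]
Append remaining from left: [14]. Merged: [1, 2, 5, 8, 11, 14]

Final merged array: [1, 2, 5, 8, 11, 14]
Total comparisons: 5

The merged array is [1, 2, 5, 8, 11, 14], requiring 5 comparisons. The merge step runs in O(n) time where n is the total number of elements.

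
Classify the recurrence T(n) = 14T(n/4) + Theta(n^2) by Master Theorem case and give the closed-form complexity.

Master Theorem for T(n) = 14T(n/4) + O(n^2):

a = 14, b = 4, c = 2
log_b(a) = log_4(14) = 1.9037

Case 3: c = 2 > log_4(14) = 1.9037
T(n) = O(n^2) = O(n^2)

For T(n) = 14T(n/4) + O(n^2): log_4(14) = 1.9037. This is Case 3 of the Master Theorem (c > log_b(a), work dominated by root), giving O(n^2).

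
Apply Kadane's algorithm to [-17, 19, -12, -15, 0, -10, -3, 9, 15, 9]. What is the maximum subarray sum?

Using Kadane's algorithm on [-17, 19, -12, -15, 0, -10, -3, 9, 15, 9]:

Scanning through the array:
Position 1 (value 19): max_ending_here = 19, max_so_far = 19
Position 2 (value -12): max_ending_here = 7, max_so_far = 19
Position 3 (value -15): max_ending_here = -8, max_so_far = 19
Position 4 (value 0): max_ending_here = 0, max_so_far = 19
Position 5 (value -10): max_ending_here = -10, max_so_far = 19
Position 6 (value -3): max_ending_here = -3, max_so_far = 19
Position 7 (value 9): max_ending_here = 9, max_so_far = 19
Position 8 (value 15): max_ending_here = 24, max_so_far = 24
Position 9 (value 9): max_ending_here = 33, max_so_far = 33

Maximum subarray: [9, 15, 9]
Maximum sum: 33

The maximum subarray is [9, 15, 9] with sum 33. This subarray runs from index 7 to index 9.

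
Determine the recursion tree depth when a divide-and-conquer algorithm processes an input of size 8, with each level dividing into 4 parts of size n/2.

For divide and conquer with division factor 2:

Problem sizes at each level:
Level 0: 8
Level 1: 4
Level 2: 2
Level 3: 1

The root is level 0 and the size-1 base case is level 3 (the tree spans levels 0 through 3, i.e. 4 levels counting the root), so the depth is the number of divisions: log_2(8) = 3

The recursion tree depth is log_2(8) = 3. At each level, the problem size is divided by 2, so it takes 3 divisions to reduce to a base case of size 1. The algorithm makes 4 recursive calls at each level.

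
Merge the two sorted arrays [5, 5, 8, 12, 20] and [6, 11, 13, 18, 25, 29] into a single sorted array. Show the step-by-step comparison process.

Merging process:

Compare 5 vs 6: take 5 from left. Merged: [5]
Compare 5 vs 6: take 5 from left. Merged: [5, 5]
Compare 8 vs 6: take 6 from right. Merged: [5, 5, 6]
Compare 8 vs 11: take 8 from left. Merged: [5, 5, 6, 8]
Compare 12 vs 11: take 11 from right. Merged: [5, 5, 6, 8, 11]
Compare 12 vs 13: take 12 from left. Merged: [5, 5, 6, 8, 11, 12]
Compare 20 vs 13: take 13 from right. Merged: [5, 5, 6, 8, 11, 12, 13]
Compare 20 vs 18: take 18 from right. Merged: [5, 5, 6, 8, 11, 12, 13, 18]
Compare 20 vs 25: take 20 from left. Merged: [5, 5, 6, 8, 11, 12, 13, 18, 20]
Append remaining from right: [25, 29]. Merged: [5, 5, 6, 8, 11, 12, 13, 18, 20, 25, 29]

Final merged array: [5, 5, 6, 8, 11, 12, 13, 18, 20, 25, 29]
Total comparisons: 9

The merged array is [5, 5, 6, 8, 11, 12, 13, 18, 20, 25, 29], requiring 9 comparisons. The merge step runs in O(n) time where n is the total number of elements.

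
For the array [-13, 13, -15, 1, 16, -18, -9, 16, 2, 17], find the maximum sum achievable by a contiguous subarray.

Using Kadane's algorithm on [-13, 13, -15, 1, 16, -18, -9, 16, 2, 17]:

Scanning through the array:
Position 1 (value 13): max_ending_here = 13, max_so_far = 13
Position 2 (value -15): max_ending_here = -2, max_so_far = 13
Position 3 (value 1): max_ending_here = 1, max_so_far = 13
Position 4 (value 16): max_ending_here = 17, max_so_far = 17
Position 5 (value -18): max_ending_here = -1, max_so_far = 17
Position 6 (value -9): max_ending_here = -9, max_so_far = 17
Position 7 (value 16): max_ending_here = 16, max_so_far = 17
Position 8 (value 2): max_ending_here = 18, max_so_far = 18
Position 9 (value 17): max_ending_here = 35, max_so_far = 35

Maximum subarray: [16, 2, 17]
Maximum sum: 35

The maximum subarray is [16, 2, 17] with sum 35. This subarray runs from index 7 to index 9.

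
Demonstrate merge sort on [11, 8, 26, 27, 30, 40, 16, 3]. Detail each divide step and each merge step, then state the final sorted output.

Merge sort trace:

Split: [11, 8, 26, 27, 30, 40, 16, 3] -> [11, 8, 26, 27] and [30, 40, 16, 3]
  Split: [11, 8, 26, 27] -> [11, 8] and [26, 27]
    Split: [11, 8] -> [11] and [8]
    Merge: [11] + [8] -> [8, 11]
    Split: [26, 27] -> [26] and [27]
    Merge: [26] + [27] -> [26, 27]
  Merge: [8, 11] + [26, 27] -> [8, 11, 26, 27]
  Split: [30, 40, 16, 3] -> [30, 40] and [16, 3]
    Split: [30, 40] -> [30] and [40]
    Merge: [30] + [40] -> [30, 40]
    Split: [16, 3] -> [16] and [3]
    Merge: [16] + [3] -> [3, 16]
  Merge: [30, 40] + [3, 16] -> [3, 16, 30, 40]
Merge: [8, 11, 26, 27] + [3, 16, 30, 40] -> [3, 8, 11, 16, 26, 27, 30, 40]

Final sorted array: [3, 8, 11, 16, 26, 27, 30, 40]

The merge sort proceeds by recursively splitting the array and merging sorted halves.
After all merges, the sorted array is [3, 8, 11, 16, 26, 27, 30, 40].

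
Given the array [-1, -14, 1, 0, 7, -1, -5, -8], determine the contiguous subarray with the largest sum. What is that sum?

Using Kadane's algorithm on [-1, -14, 1, 0, 7, -1, -5, -8]:

Scanning through the array:
Position 1 (value -14): max_ending_here = -14, max_so_far = -1
Position 2 (value 1): max_ending_here = 1, max_so_far = 1
Position 3 (value 0): max_ending_here = 1, max_so_far = 1
Position 4 (value 7): max_ending_here = 8, max_so_far = 8
Position 5 (value -1): max_ending_here = 7, max_so_far = 8
Position 6 (value -5): max_ending_here = 2, max_so_far = 8
Position 7 (value -8): max_ending_here = -6, max_so_far = 8

Maximum subarray: [1, 0, 7]
Maximum sum: 8

The maximum subarray is [1, 0, 7] with sum 8. This subarray runs from index 2 to index 4.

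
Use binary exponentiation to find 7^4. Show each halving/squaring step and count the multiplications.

Computing 7^4 by squaring (build up from 7^1; each line after the first costs one multiplication):

7^1 = 7
7^2 = (7^1)^2 = 7^2 = 49
7^4 = (7^2)^2 = 49^2 = 2401

Result: 2401
Multiplications needed: 2 (2 lines after 7^1)

7^4 = 2401. Using exponentiation by squaring, this requires 2 multiplications. The key idea: if the exponent is even, square the half-power; if odd, multiply by the base once.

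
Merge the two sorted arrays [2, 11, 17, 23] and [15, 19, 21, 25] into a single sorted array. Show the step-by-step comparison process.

Merging process:

Compare 2 vs 15: take 2 from left. Merged: [2]
Compare 11 vs 15: take 11 from left. Merged: [2, 11]
Compare 17 vs 15: take 15 from right. Merged: [2, 11, 15]
Compare 17 vs 19: take 17 from left. Merged: [2, 11, 15, 17]
Compare 23 vs 19: take 19 from right. Merged: [2, 11, 15, 17, 19]
Compare 23 vs 21: take 21 from right. Merged: [2, 11, 15, 17, 19, 21]
Compare 23 vs 25: take 23 from left. Merged: [2, 11, 15, 17, 19, 21, 23]
Append remaining from right: [25]. Merged: [2, 11, 15, 17, 19, 21, 23, 25]

Final merged array: [2, 11, 15, 17, 19, 21, 23, 25]
Total comparisons: 7

The merged array is [2, 11, 15, 17, 19, 21, 23, 25], requiring 7 comparisons. The merge step runs in O(n) time where n is the total number of elements.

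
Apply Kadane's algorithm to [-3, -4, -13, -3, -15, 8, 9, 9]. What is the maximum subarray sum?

Using Kadane's algorithm on [-3, -4, -13, -3, -15, 8, 9, 9]:

Scanning through the array:
Position 1 (value -4): max_ending_here = -4, max_so_far = -3
Position 2 (value -13): max_ending_here = -13, max_so_far = -3
Position 3 (value -3): max_ending_here = -3, max_so_far = -3
Position 4 (value -15): max_ending_here = -15, max_so_far = -3
Position 5 (value 8): max_ending_here = 8, max_so_far = 8
Position 6 (value 9): max_ending_here = 17, max_so_far = 17
Position 7 (value 9): max_ending_here = 26, max_so_far = 26

Maximum subarray: [8, 9, 9]
Maximum sum: 26

The maximum subarray is [8, 9, 9] with sum 26. This subarray runs from index 5 to index 7.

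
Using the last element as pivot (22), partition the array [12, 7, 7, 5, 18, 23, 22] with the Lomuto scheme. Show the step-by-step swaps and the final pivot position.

Lomuto partition with pivot = 22:

Initial array: [12, 7, 7, 5, 18, 23, 22]

arr[0]=12 <= 22: swap with position 0, array becomes [12, 7, 7, 5, 18, 23, 22]
arr[1]=7 <= 22: swap with position 1, array becomes [12, 7, 7, 5, 18, 23, 22]
arr[2]=7 <= 22: swap with position 2, array becomes [12, 7, 7, 5, 18, 23, 22]
arr[3]=5 <= 22: swap with position 3, array becomes [12, 7, 7, 5, 18, 23, 22]
arr[4]=18 <= 22: swap with position 4, array becomes [12, 7, 7, 5, 18, 23, 22]
arr[5]=23 > 22: no swap

Place pivot at position 5: [12, 7, 7, 5, 18, 22, 23]
Pivot position: 5

After partitioning with pivot 22, the array becomes [12, 7, 7, 5, 18, 22, 23]. The pivot is placed at index 5. All elements to the left of the pivot are <= 22, and all elements to the right are > 22.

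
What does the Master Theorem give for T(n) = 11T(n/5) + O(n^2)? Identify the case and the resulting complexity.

Master Theorem for T(n) = 11T(n/5) + O(n^2):

a = 11, b = 5, c = 2
log_b(a) = log_5(11) = 1.4899

Case 3: c = 2 > log_5(11) = 1.4899
T(n) = O(n^2) = O(n^2)

For T(n) = 11T(n/5) + O(n^2): log_5(11) = 1.4899. This is Case 3 of the Master Theorem (c > log_b(a), work dominated by root), giving O(n^2).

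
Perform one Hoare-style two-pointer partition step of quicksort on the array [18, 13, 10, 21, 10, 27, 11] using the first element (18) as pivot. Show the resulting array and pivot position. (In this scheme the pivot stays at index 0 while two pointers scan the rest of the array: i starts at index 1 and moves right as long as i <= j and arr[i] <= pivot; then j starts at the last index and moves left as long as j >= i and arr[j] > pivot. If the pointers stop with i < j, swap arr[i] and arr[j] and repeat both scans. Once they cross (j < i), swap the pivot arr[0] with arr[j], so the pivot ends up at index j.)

Hoare-style two-pointer partition with pivot = 18:

Initial array: [18, 13, 10, 21, 10, 27, 11]

Pointers start at i = 1, j = 6.
i stops at index 3 (arr[3]=21 > 18), j stops at index 6 (arr[6]=11 <= 18): swap arr[3] and arr[6], array becomes [18, 13, 10, 11, 10, 27, 21]
i ends at 5, j ends at 4: the pointers have crossed (j < i), so scanning stops.

Swap pivot arr[0] with arr[4] to place pivot at position 4: [10, 13, 10, 11, 18, 27, 21]
Pivot position: 4

After partitioning with pivot 18, the array becomes [10, 13, 10, 11, 18, 27, 21]. The pivot is placed at index 4. All elements to the left of the pivot are <= 18, and all elements to the right are > 18.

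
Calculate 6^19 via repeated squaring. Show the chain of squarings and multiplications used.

Computing 6^19 by squaring (build up from 6^1; each line after the first costs one multiplication):

6^1 = 6
6^2 = (6^1)^2 = 6^2 = 36
6^4 = (6^2)^2 = 36^2 = 1296
6^8 = (6^4)^2 = 1296^2 = 1679616
6^9 = 6 * 6^8 = 6 * 1679616 = 10077696
6^18 = (6^9)^2 = 10077696^2 = 101559956668416
6^19 = 6 * 6^18 = 6 * 101559956668416 = 609359740010496

Result: 609359740010496
Multiplications needed: 6 (6 lines after 6^1)

6^19 = 609359740010496. Using exponentiation by squaring, this requires 6 multiplications. The key idea: if the exponent is even, square the half-power; if odd, multiply by the base once.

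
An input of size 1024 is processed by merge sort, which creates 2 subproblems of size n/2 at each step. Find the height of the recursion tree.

For divide and conquer with division factor 2:

Problem sizes at each level:
Level 0: 1024
Level 1: 512
Level 2: 256
Level 3: 128
Level 4: 64
Level 5: 32
Level 6: 16
Level 7: 8
Level 8: 4
Level 9: 2
Level 10: 1

The root is level 0 and the size-1 base case is level 10 (the tree spans levels 0 through 10, i.e. 11 levels counting the root), so the depth is the number of divisions: log_2(1024) = 10

The recursion tree depth is log_2(1024) = 10. At each level, the problem size is divided by 2, so it takes 10 divisions to reduce to a base case of size 1. The algorithm makes 2 recursive calls at each level.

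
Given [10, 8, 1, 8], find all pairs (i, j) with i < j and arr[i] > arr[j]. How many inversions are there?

Finding inversions in [10, 8, 1, 8]:

(0, 1): arr[0]=10 > arr[1]=8
(0, 2): arr[0]=10 > arr[2]=1
(0, 3): arr[0]=10 > arr[3]=8
(1, 2): arr[1]=8 > arr[2]=1

Total inversions: 4

The array has 4 inversion(s): (0,1), (0,2), (0,3), (1,2). Each pair (i,j) satisfies i < j and arr[i] > arr[j].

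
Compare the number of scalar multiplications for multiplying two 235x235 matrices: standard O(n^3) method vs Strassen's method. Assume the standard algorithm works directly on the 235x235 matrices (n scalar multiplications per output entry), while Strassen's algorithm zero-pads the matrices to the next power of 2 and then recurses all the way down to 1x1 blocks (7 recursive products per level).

Matrix multiplication for 235x235 matrices:

Strassen's algorithm requires power-of-2 dimensions. Pad 235x235 to 256x256 (next power of 2).

Standard algorithm: 235^3 = 12977875 multiplications
Strassen's algorithm: 7^(log2(256)) = 7^8 = 5764801 multiplications
Savings: 12977875 - 5764801 = 7213074 multiplications

Standard: 12977875 multiplications (235^3). Strassen: 5764801 multiplications (7^8, after padding to 256x256). Strassen reduces 8 recursive multiplications to 7 at each level.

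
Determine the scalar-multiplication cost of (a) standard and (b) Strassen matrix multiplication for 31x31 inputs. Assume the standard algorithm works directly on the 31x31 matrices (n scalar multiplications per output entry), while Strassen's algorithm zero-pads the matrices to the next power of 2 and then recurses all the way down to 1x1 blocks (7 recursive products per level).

Matrix multiplication for 31x31 matrices:

Strassen's algorithm requires power-of-2 dimensions. Pad 31x31 to 32x32 (next power of 2).

Standard algorithm: 31^3 = 29791 multiplications
Strassen's algorithm: 7^(log2(32)) = 7^5 = 16807 multiplications
Savings: 29791 - 16807 = 12984 multiplications

Standard: 29791 multiplications (31^3). Strassen: 16807 multiplications (7^5, after padding to 32x32). Strassen reduces 8 recursive multiplications to 7 at each level.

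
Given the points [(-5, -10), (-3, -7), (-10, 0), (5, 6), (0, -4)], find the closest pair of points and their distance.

Computing all pairwise distances among 5 points:

d((-5, -10), (-3, -7)) = 3.6056 <-- minimum
d((-5, -10), (-10, 0)) = 11.1803
d((-5, -10), (5, 6)) = 18.868
d((-5, -10), (0, -4)) = 7.8102
d((-3, -7), (-10, 0)) = 9.8995
d((-3, -7), (5, 6)) = 15.2643
d((-3, -7), (0, -4)) = 4.2426
d((-10, 0), (5, 6)) = 16.1555
d((-10, 0), (0, -4)) = 10.7703
d((5, 6), (0, -4)) = 11.1803

Closest pair: (-5, -10) and (-3, -7) with distance 3.6056

The closest pair is (-5, -10) and (-3, -7) with Euclidean distance 3.6056. For 5 points, brute-force pairwise comparison is shown above. For large n, the divide-and-conquer algorithm (sort by x, recurse on halves, check the dividing strip) achieves O(n log n).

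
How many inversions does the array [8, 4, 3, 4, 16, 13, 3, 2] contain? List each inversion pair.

Finding inversions in [8, 4, 3, 4, 16, 13, 3, 2]:

(0, 1): arr[0]=8 > arr[1]=4
(0, 2): arr[0]=8 > arr[2]=3
(0, 3): arr[0]=8 > arr[3]=4
(0, 6): arr[0]=8 > arr[6]=3
(0, 7): arr[0]=8 > arr[7]=2
(1, 2): arr[1]=4 > arr[2]=3
(1, 6): arr[1]=4 > arr[6]=3
(1, 7): arr[1]=4 > arr[7]=2
(2, 7): arr[2]=3 > arr[7]=2
(3, 6): arr[3]=4 > arr[6]=3
(3, 7): arr[3]=4 > arr[7]=2
(4, 5): arr[4]=16 > arr[5]=13
(4, 6): arr[4]=16 > arr[6]=3
(4, 7): arr[4]=16 > arr[7]=2
(5, 6): arr[5]=13 > arr[6]=3
(5, 7): arr[5]=13 > arr[7]=2
(6, 7): arr[6]=3 > arr[7]=2

Total inversions: 17

The array has 17 inversion(s): (0,1), (0,2), (0,3), (0,6), (0,7), (1,2), (1,6), (1,7), (2,7), (3,6), (3,7), (4,5), (4,6), (4,7), (5,6), (5,7), (6,7). Each pair (i,j) satisfies i < j and arr[i] > arr[j].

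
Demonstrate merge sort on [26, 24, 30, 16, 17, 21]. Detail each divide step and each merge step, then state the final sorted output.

Merge sort trace:

Split: [26, 24, 30, 16, 17, 21] -> [26, 24, 30] and [16, 17, 21]
  Split: [26, 24, 30] -> [26] and [24, 30]
    Split: [24, 30] -> [24] and [30]
    Merge: [24] + [30] -> [24, 30]
  Merge: [26] + [24, 30] -> [24, 26, 30]
  Split: [16, 17, 21] -> [16] and [17, 21]
    Split: [17, 21] -> [17] and [21]
    Merge: [17] + [21] -> [17, 21]
  Merge: [16] + [17, 21] -> [16, 17, 21]
Merge: [24, 26, 30] + [16, 17, 21] -> [16, 17, 21, 24, 26, 30]

Final sorted array: [16, 17, 21, 24, 26, 30]

The merge sort proceeds by recursively splitting the array and merging sorted halves.
After all merges, the sorted array is [16, 17, 21, 24, 26, 30].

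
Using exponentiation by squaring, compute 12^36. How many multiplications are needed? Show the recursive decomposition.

Computing 12^36 by squaring (build up from 12^1; each line after the first costs one multiplication):

12^1 = 12
12^2 = (12^1)^2 = 12^2 = 144
12^4 = (12^2)^2 = 144^2 = 20736
12^8 = (12^4)^2 = 20736^2 = 429981696
12^9 = 12 * 12^8 = 12 * 429981696 = 5159780352
12^18 = (12^9)^2 = 5159780352^2 = 26623333280885243904
12^36 = (12^18)^2 = 26623333280885243904^2 = 708801874985091845381344307009569161216

Result: 708801874985091845381344307009569161216
Multiplications needed: 6 (6 lines after 12^1)

12^36 = 708801874985091845381344307009569161216. Using exponentiation by squaring, this requires 6 multiplications. The key idea: if the exponent is even, square the half-power; if odd, multiply by the base once.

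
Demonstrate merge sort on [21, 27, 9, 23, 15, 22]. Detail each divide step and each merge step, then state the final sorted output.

Merge sort trace:

Split: [21, 27, 9, 23, 15, 22] -> [21, 27, 9] and [23, 15, 22]
  Split: [21, 27, 9] -> [21] and [27, 9]
    Split: [27, 9] -> [27] and [9]
    Merge: [27] + [9] -> [9, 27]
  Merge: [21] + [9, 27] -> [9, 21, 27]
  Split: [23, 15, 22] -> [23] and [15, 22]
    Split: [15, 22] -> [15] and [22]
    Merge: [15] + [22] -> [15, 22]
  Merge: [23] + [15, 22] -> [15, 22, 23]
Merge: [9, 21, 27] + [15, 22, 23] -> [9, 15, 21, 22, 23, 27]

Final sorted array: [9, 15, 21, 22, 23, 27]

The merge sort proceeds by recursively splitting the array and merging sorted halves.
After all merges, the sorted array is [9, 15, 21, 22, 23, 27].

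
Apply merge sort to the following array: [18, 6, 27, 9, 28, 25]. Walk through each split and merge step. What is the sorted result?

Merge sort trace:

Split: [18, 6, 27, 9, 28, 25] -> [18, 6, 27] and [9, 28, 25]
  Split: [18, 6, 27] -> [18] and [6, 27]
    Split: [6, 27] -> [6] and [27]
    Merge: [6] + [27] -> [6, 27]
  Merge: [18] + [6, 27] -> [6, 18, 27]
  Split: [9, 28, 25] -> [9] and [28, 25]
    Split: [28, 25] -> [28] and [25]
    Merge: [28] + [25] -> [25, 28]
  Merge: [9] + [25, 28] -> [9, 25, 28]
Merge: [6, 18, 27] + [9, 25, 28] -> [6, 9, 18, 25, 27, 28]

Final sorted array: [6, 9, 18, 25, 27, 28]

The merge sort proceeds by recursively splitting the array and merging sorted halves.
After all merges, the sorted array is [6, 9, 18, 25, 27, 28].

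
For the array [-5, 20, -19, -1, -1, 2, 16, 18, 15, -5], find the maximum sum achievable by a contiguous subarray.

Using Kadane's algorithm on [-5, 20, -19, -1, -1, 2, 16, 18, 15, -5]:

Scanning through the array:
Position 1 (value 20): max_ending_here = 20, max_so_far = 20
Position 2 (value -19): max_ending_here = 1, max_so_far = 20
Position 3 (value -1): max_ending_here = 0, max_so_far = 20
Position 4 (value -1): max_ending_here = -1, max_so_far = 20
Position 5 (value 2): max_ending_here = 2, max_so_far = 20
Position 6 (value 16): max_ending_here = 18, max_so_far = 20
Position 7 (value 18): max_ending_here = 36, max_so_far = 36
Position 8 (value 15): max_ending_here = 51, max_so_far = 51
Position 9 (value -5): max_ending_here = 46, max_so_far = 51

Maximum subarray: [2, 16, 18, 15]
Maximum sum: 51

The maximum subarray is [2, 16, 18, 15] with sum 51. This subarray runs from index 5 to index 8.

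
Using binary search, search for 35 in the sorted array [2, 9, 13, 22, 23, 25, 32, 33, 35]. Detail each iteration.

Binary search for 35 in [2, 9, 13, 22, 23, 25, 32, 33, 35]:

lo=0, hi=8, mid=4, arr[mid]=23 -> 23 < 35, search right half
lo=5, hi=8, mid=6, arr[mid]=32 -> 32 < 35, search right half
lo=7, hi=8, mid=7, arr[mid]=33 -> 33 < 35, search right half
lo=8, hi=8, mid=8, arr[mid]=35 -> Found target at index 8!

Binary search finds 35 at index 8 after 4 comparisons. The search repeatedly halves the search space by comparing with the middle element.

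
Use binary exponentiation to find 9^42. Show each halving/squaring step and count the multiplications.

Computing 9^42 by squaring (build up from 9^1; each line after the first costs one multiplication):

9^1 = 9
9^2 = (9^1)^2 = 9^2 = 81
9^4 = (9^2)^2 = 81^2 = 6561
9^5 = 9 * 9^4 = 9 * 6561 = 59049
9^10 = (9^5)^2 = 59049^2 = 3486784401
9^20 = (9^10)^2 = 3486784401^2 = 12157665459056928801
9^21 = 9 * 9^20 = 9 * 12157665459056928801 = 109418989131512359209
9^42 = (9^21)^2 = 109418989131512359209^2 = 11972515182562019788602740026717047105681

Result: 11972515182562019788602740026717047105681
Multiplications needed: 7 (7 lines after 9^1)

9^42 = 11972515182562019788602740026717047105681. Using exponentiation by squaring, this requires 7 multiplications. The key idea: if the exponent is even, square the half-power; if odd, multiply by the base once.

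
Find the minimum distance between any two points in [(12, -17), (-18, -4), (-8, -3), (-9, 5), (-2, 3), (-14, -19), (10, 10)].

Computing all pairwise distances among 7 points:

d((12, -17), (-18, -4)) = 32.6956
d((12, -17), (-8, -3)) = 24.4131
d((12, -17), (-9, 5)) = 30.4138
d((12, -17), (-2, 3)) = 24.4131
d((12, -17), (-14, -19)) = 26.0768
d((12, -17), (10, 10)) = 27.074
d((-18, -4), (-8, -3)) = 10.0499
d((-18, -4), (-9, 5)) = 12.7279
d((-18, -4), (-2, 3)) = 17.4642
d((-18, -4), (-14, -19)) = 15.5242
d((-18, -4), (10, 10)) = 31.305
d((-8, -3), (-9, 5)) = 8.0623
d((-8, -3), (-2, 3)) = 8.4853
d((-8, -3), (-14, -19)) = 17.088
d((-8, -3), (10, 10)) = 22.2036
d((-9, 5), (-2, 3)) = 7.2801 <-- minimum
d((-9, 5), (-14, -19)) = 24.5153
d((-9, 5), (10, 10)) = 19.6469
d((-2, 3), (-14, -19)) = 25.0599
d((-2, 3), (10, 10)) = 13.8924
d((-14, -19), (10, 10)) = 37.6431

Closest pair: (-9, 5) and (-2, 3) with distance 7.2801

The closest pair is (-9, 5) and (-2, 3) with Euclidean distance 7.2801. For 7 points, brute-force pairwise comparison is shown above. For large n, the divide-and-conquer algorithm (sort by x, recurse on halves, check the dividing strip) achieves O(n log n).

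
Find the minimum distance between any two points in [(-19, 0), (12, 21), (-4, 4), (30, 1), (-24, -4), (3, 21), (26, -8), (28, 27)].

Computing all pairwise distances among 8 points:

d((-19, 0), (12, 21)) = 37.4433
d((-19, 0), (-4, 4)) = 15.5242
d((-19, 0), (30, 1)) = 49.0102
d((-19, 0), (-24, -4)) = 6.4031 <-- minimum
d((-19, 0), (3, 21)) = 30.4138
d((-19, 0), (26, -8)) = 45.7056
d((-19, 0), (28, 27)) = 54.2033
d((12, 21), (-4, 4)) = 23.3452
d((12, 21), (30, 1)) = 26.9072
d((12, 21), (-24, -4)) = 43.8292
d((12, 21), (3, 21)) = 9.0
d((12, 21), (26, -8)) = 32.2025
d((12, 21), (28, 27)) = 17.088
d((-4, 4), (30, 1)) = 34.1321
d((-4, 4), (-24, -4)) = 21.5407
d((-4, 4), (3, 21)) = 18.3848
d((-4, 4), (26, -8)) = 32.311
d((-4, 4), (28, 27)) = 39.4081
d((30, 1), (-24, -4)) = 54.231
d((30, 1), (3, 21)) = 33.6006
d((30, 1), (26, -8)) = 9.8489
d((30, 1), (28, 27)) = 26.0768
d((-24, -4), (3, 21)) = 36.7967
d((-24, -4), (26, -8)) = 50.1597
d((-24, -4), (28, 27)) = 60.5392
d((3, 21), (26, -8)) = 37.0135
d((3, 21), (28, 27)) = 25.7099
d((26, -8), (28, 27)) = 35.0571

Closest pair: (-19, 0) and (-24, -4) with distance 6.4031

The closest pair is (-19, 0) and (-24, -4) with Euclidean distance 6.4031. For 8 points, brute-force pairwise comparison is shown above. For large n, the divide-and-conquer algorithm (sort by x, recurse on halves, check the dividing strip) achieves O(n log n).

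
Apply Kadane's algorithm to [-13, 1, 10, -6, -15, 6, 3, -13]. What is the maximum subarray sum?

Using Kadane's algorithm on [-13, 1, 10, -6, -15, 6, 3, -13]:

Scanning through the array:
Position 1 (value 1): max_ending_here = 1, max_so_far = 1
Position 2 (value 10): max_ending_here = 11, max_so_far = 11
Position 3 (value -6): max_ending_here = 5, max_so_far = 11
Position 4 (value -15): max_ending_here = -10, max_so_far = 11
Position 5 (value 6): max_ending_here = 6, max_so_far = 11
Position 6 (value 3): max_ending_here = 9, max_so_far = 11
Position 7 (value -13): max_ending_here = -4, max_so_far = 11

Maximum subarray: [1, 10]
Maximum sum: 11

The maximum subarray is [1, 10] with sum 11. This subarray runs from index 1 to index 2.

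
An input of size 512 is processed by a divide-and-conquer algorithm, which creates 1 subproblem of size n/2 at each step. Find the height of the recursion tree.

For divide and conquer with division factor 2:

Problem sizes at each level:
Level 0: 512
Level 1: 256
Level 2: 128
Level 3: 64
Level 4: 32
Level 5: 16
Level 6: 8
Level 7: 4
Level 8: 2
Level 9: 1

The root is level 0 and the size-1 base case is level 9 (the tree spans levels 0 through 9, i.e. 10 levels counting the root), so the depth is the number of divisions: log_2(512) = 9

The recursion tree depth is log_2(512) = 9. At each level, the problem size is divided by 2, so it takes 9 divisions to reduce to a base case of size 1. The algorithm makes 1 recursive call at each level.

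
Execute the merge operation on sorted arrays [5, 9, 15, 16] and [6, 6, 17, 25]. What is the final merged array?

Merging process:

Compare 5 vs 6: take 5 from left. Merged: [5]
Compare 9 vs 6: take 6 from right. Merged: [5, 6]
Compare 9 vs 6: take 6 from right. Merged: [5, 6, 6]
Compare 9 vs 17: take 9 from left. Merged: [5, 6, 6, 9]
Compare 15 vs 17: take 15 from left. Merged: [5, 6, 6, 9, 15]
Compare 16 vs 17: take 16 from left. Merged: [5, 6, 6, 9, 15, 16]
Append remaining from right: [17, 25]. Merged: [5, 6, 6, 9, 15, 16, 17, 25]

Final merged array: [5, 6, 6, 9, 15, 16, 17, 25]
Total comparisons: 6

The merged array is [5, 6, 6, 9, 15, 16, 17, 25], requiring 6 comparisons. The merge step runs in O(n) time where n is the total number of elements.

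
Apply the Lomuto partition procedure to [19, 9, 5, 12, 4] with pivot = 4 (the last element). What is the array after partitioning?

Lomuto partition with pivot = 4:

Initial array: [19, 9, 5, 12, 4]

arr[0]=19 > 4: no swap
arr[1]=9 > 4: no swap
arr[2]=5 > 4: no swap
arr[3]=12 > 4: no swap

Place pivot at position 0: [4, 9, 5, 12, 19]
Pivot position: 0

After partitioning with pivot 4, the array becomes [4, 9, 5, 12, 19]. The pivot is placed at index 0. All elements to the left of the pivot are <= 4, and all elements to the right are > 4.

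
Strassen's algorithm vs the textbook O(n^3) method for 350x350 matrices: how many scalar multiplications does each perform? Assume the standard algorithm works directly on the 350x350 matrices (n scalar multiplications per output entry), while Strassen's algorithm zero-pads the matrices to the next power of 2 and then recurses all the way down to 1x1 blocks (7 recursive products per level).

Matrix multiplication for 350x350 matrices:

Strassen's algorithm requires power-of-2 dimensions. Pad 350x350 to 512x512 (next power of 2).

Standard algorithm: 350^3 = 42875000 multiplications
Strassen's algorithm: 7^(log2(512)) = 7^9 = 40353607 multiplications
Savings: 42875000 - 40353607 = 2521393 multiplications

Standard: 42875000 multiplications (350^3). Strassen: 40353607 multiplications (7^9, after padding to 512x512). Strassen reduces 8 recursive multiplications to 7 at each level.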